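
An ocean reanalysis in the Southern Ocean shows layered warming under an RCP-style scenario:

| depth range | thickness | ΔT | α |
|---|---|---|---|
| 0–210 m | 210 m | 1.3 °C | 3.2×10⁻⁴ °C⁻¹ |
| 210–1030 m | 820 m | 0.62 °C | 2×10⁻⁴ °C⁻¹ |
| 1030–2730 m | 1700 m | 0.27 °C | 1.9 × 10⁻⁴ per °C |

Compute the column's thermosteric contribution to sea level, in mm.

1.3 × 3.2×10⁻⁴ × 210 = 0.08736 m
Layer 2: 0.62 × 820 × 2×10⁻⁴ = 0.10168 m
Layer 3: 1700 × 1.9×10⁻⁴ × 0.27 = 0.08721 m
Δh = 0.08736 + 0.10168 + 0.08721 = 0.27625 m ≈ 276 mm

Δh ≈ 276 mm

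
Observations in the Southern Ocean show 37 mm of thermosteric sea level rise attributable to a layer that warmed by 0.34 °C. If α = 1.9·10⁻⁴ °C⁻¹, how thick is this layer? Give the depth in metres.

H = Δh/(αΔT) = 0.037 / (1.9×10⁻⁴ × 0.34) ≈ 572.8 m

H ≈ 570 m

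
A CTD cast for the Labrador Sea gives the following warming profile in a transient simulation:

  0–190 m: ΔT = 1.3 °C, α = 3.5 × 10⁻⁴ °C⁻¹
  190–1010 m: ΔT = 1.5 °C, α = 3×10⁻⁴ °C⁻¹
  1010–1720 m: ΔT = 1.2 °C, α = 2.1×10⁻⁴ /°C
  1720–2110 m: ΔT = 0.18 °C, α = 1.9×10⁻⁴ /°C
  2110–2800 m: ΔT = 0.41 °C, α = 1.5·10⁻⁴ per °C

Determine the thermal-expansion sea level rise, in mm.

690 mm of thermosteric rise

Layer 1: 190 × 1.3 × 3.5×10⁻⁴ = 0.08645 m
190–1010 m: 1.5 × 3×10⁻⁴ × 820 = 0.36900 m
Layer 3: 1.2 × 2.1×10⁻⁴ × 710 = 0.17892 m
1720–2110 m: 0.18 × 390 × 1.9×10⁻⁴ = 0.013338 m
Layer 5: 690 × 0.41 × 1.5×10⁻⁴ = 0.042435 m
Δh = 0.08645 + 0.36900 + 0.17892 + 0.013338 + 0.042435 = 0.690143 m ≈ 690 mm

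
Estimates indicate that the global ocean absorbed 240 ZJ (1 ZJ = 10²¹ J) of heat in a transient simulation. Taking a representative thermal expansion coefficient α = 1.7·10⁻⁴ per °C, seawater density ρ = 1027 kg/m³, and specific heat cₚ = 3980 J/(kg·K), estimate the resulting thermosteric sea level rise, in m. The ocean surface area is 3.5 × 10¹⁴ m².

about 0.0285 m

Per unit area: Q = 240×10²¹ / (3.5×10¹⁴) ≈ 6.857×10⁸ J/m²
Δh = αQ/(ρcₚ) = 1.7×10⁻⁴ × 6.857×10⁸ / (1027 × 3980) ≈ 0.028519 m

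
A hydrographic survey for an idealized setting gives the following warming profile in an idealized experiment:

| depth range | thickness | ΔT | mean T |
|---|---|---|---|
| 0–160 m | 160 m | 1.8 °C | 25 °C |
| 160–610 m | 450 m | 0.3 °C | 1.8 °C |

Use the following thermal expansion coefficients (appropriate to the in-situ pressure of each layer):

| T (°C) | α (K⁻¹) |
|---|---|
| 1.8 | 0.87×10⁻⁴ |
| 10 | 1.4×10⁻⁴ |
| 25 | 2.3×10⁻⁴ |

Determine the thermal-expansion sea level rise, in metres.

Layer 1 at 25 °C → α = 2.3×10⁻⁴ K⁻¹
Layer 2 at 1.8 °C → α = 0.87×10⁻⁴ K⁻¹
1.8 × 160 × 2.3×10⁻⁴ = 0.06624 m
160–610 m: 450 × 0.87×10⁻⁴ × 0.3 = 0.011745 m
Δh = 0.06624 + 0.011745 = 0.077985 m

0.0780 m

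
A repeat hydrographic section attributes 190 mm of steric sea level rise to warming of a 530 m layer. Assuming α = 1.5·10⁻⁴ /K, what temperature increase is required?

about 2.4 °C

ΔT = Δh/(αH) = 0.19 / (1.5×10⁻⁴ × 530) ≈ 2.390 °C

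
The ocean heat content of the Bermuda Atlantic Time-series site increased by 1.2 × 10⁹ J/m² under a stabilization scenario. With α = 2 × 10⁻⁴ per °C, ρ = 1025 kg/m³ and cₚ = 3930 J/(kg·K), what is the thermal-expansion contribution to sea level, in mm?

Δh = αQ/(ρcₚ) = 2×10⁻⁴ × 1.2×10⁹ / (1025 × 3930) ≈ 0.059579 m

Δh = 59.6 mm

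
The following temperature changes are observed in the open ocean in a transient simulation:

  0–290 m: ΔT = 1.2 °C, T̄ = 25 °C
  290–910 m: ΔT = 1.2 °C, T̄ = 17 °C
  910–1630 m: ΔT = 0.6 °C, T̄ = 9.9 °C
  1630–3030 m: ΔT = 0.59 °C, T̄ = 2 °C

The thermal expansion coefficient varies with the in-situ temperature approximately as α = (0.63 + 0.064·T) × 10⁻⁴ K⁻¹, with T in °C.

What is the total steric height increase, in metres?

Layer 1: α = (0.63 + 0.064×25)×10⁻⁴ = 2.23×10⁻⁴ K⁻¹
Layer 2: α = (0.63 + 0.064×17)×10⁻⁴ = 1.718×10⁻⁴ K⁻¹
Layer 3: α = (0.63 + 0.064×9.9)×10⁻⁴ = 1.2636×10⁻⁴ K⁻¹
Layer 4: α = (0.63 + 0.064×2)×10⁻⁴ = 0.758×10⁻⁴ K⁻¹
2.23×10⁻⁴ × 1.2 × 290 = 0.077604 m
1.2 × 620 × 1.718×10⁻⁴ = 0.1278192 m
Layer 3: 1.2636×10⁻⁴ × 720 × 0.6 = 0.05458752 m
1630–3030 m: 1400 × 0.758×10⁻⁴ × 0.59 = 0.0626108 m
Δh = 0.077604 + 0.1278192 + 0.05458752 + 0.0626108 = 0.32262152 m

Δh ≈ 0.323 m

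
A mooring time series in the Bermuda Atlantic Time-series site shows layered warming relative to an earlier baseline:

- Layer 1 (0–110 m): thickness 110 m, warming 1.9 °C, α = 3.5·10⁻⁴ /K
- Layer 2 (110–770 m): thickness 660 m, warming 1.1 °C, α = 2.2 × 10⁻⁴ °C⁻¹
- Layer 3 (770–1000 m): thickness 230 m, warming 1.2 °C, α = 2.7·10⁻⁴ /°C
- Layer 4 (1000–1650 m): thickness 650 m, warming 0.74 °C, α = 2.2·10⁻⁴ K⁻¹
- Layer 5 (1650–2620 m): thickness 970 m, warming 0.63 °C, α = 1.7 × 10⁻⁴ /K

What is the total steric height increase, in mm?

517 mm of thermosteric rise

1.9 × 3.5×10⁻⁴ × 110 = 0.07315 m
660 × 1.1 × 2.2×10⁻⁴ = 0.15972 m
1.2 × 2.7×10⁻⁴ × 230 = 0.07452 m
1000–1650 m: 650 × 0.74 × 2.2×10⁻⁴ = 0.10582 m
1650–2620 m: 0.63 × 1.7×10⁻⁴ × 970 = 0.103887 m
Δh = 0.07315 + 0.15972 + 0.07452 + 0.10582 + 0.103887 = 0.517097 m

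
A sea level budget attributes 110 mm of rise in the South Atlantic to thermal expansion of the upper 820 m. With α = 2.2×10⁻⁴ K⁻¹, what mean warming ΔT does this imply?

ΔT = Δh/(αH) = 0.11 / (2.2×10⁻⁴ × 820) ≈ 0.6098 K

about 0.610 K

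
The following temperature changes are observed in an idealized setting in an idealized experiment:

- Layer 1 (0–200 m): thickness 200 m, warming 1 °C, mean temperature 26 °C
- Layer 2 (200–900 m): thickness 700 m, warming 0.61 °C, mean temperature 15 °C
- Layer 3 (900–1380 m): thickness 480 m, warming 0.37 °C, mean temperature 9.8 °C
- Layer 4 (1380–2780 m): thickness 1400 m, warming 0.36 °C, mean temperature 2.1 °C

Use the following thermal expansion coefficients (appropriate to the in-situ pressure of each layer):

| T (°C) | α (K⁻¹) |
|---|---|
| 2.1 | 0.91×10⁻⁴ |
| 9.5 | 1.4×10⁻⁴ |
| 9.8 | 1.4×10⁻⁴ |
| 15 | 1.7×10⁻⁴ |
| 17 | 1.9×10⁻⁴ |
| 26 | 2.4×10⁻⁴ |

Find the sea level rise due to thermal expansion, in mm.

Layer 1 at 26 °C → α = 2.4×10⁻⁴ K⁻¹
Layer 2 at 15 °C → α = 1.7×10⁻⁴ K⁻¹
Layer 3 at 9.8 °C → α = 1.4×10⁻⁴ K⁻¹
Layer 4 at 2.1 °C → α = 0.91×10⁻⁴ K⁻¹
2.4×10⁻⁴ × 200 × 1 = 0.04800 m
0.61 × 700 × 1.7×10⁻⁴ = 0.07259 m
Layer 3: 480 × 0.37 × 1.4×10⁻⁴ = 0.024864 m
Layer 4: 1400 × 0.36 × 0.91×10⁻⁴ = 0.045864 m
Δh = 0.04800 + 0.07259 + 0.024864 + 0.045864 = 0.191318 m

190 mm of thermosteric rise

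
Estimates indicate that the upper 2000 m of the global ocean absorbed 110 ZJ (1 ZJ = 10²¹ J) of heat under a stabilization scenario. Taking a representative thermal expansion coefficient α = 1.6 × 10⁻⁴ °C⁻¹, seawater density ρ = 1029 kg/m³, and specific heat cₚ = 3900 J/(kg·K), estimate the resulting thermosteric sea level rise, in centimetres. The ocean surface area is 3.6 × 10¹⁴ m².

Δh ≈ 1.2 cm

Per unit area: Q = 110×10²¹ / (3.6×10¹⁴) ≈ 3.056×10⁸ J/m²
Δh = αQ/(ρcₚ) = 1.6×10⁻⁴ × 3.056×10⁸ / (1029 × 3900) ≈ 0.012184 m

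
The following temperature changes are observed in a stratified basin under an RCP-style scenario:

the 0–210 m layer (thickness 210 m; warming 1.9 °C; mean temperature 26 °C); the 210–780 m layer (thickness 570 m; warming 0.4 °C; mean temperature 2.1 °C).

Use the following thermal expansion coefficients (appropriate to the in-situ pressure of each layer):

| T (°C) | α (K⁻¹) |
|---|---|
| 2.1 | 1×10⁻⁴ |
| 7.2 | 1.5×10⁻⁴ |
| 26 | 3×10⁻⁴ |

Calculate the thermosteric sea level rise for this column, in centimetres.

Layer 1 at 26 °C → α = 3×10⁻⁴ K⁻¹
Layer 2 at 2.1 °C → α = 1×10⁻⁴ K⁻¹
0–210 m: 1.9 × 3×10⁻⁴ × 210 = 0.11970 m
570 × 0.4 × 1×10⁻⁴ = 0.02280 m
Δh = 0.11970 + 0.02280 = 0.14250 m

14.3 cm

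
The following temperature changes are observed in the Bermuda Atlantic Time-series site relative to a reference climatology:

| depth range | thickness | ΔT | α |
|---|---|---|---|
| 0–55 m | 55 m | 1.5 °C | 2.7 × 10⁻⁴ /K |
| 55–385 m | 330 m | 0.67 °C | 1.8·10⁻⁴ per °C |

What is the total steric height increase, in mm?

62 mm of thermosteric rise

0–55 m: 1.5 × 55 × 2.7×10⁻⁴ = 0.022275 m
55–385 m: 0.67 × 330 × 1.8×10⁻⁴ = 0.039798 m
Δh = 0.022275 + 0.039798 = 0.062073 m ≈ 62 mm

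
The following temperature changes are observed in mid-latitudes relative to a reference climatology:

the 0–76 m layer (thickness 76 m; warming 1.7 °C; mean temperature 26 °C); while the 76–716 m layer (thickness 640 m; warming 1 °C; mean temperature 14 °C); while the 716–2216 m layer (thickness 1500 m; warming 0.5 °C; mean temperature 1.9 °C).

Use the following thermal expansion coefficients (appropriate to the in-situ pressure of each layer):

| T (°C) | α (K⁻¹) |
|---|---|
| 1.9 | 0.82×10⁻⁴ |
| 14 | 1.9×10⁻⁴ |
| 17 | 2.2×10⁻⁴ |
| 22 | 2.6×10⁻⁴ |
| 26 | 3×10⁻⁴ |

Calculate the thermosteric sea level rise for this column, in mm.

Layer 1 at 26 °C → α = 3×10⁻⁴ K⁻¹
Layer 2 at 14 °C → α = 1.9×10⁻⁴ K⁻¹
Layer 3 at 1.9 °C → α = 0.82×10⁻⁴ K⁻¹
76 × 3×10⁻⁴ × 1.7 = 0.03876 m
1.9×10⁻⁴ × 640 × 1 = 0.12160 m
Layer 3: 1500 × 0.82×10⁻⁴ × 0.5 = 0.06150 m
Δh = 0.03876 + 0.12160 + 0.06150 = 0.22186 m

Δh = 220 mm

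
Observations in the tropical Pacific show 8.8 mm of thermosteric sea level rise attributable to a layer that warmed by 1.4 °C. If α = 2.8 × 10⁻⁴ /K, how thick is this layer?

H = Δh/(αΔT) = 0.0088 / (2.8×10⁻⁴ × 1.4) ≈ 22.45 m

22 m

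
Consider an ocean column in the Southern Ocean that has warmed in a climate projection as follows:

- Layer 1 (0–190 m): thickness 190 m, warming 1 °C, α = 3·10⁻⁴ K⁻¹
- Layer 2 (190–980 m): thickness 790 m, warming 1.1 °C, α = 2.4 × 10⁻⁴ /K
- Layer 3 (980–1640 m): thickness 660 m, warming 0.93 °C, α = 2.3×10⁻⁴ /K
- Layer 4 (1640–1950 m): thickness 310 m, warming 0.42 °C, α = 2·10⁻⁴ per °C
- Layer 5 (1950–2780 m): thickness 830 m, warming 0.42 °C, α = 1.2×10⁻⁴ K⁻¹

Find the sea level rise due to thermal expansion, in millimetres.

470 mm

Layer 1: 3×10⁻⁴ × 190 × 1 = 0.05700 m
790 × 2.4×10⁻⁴ × 1.1 = 0.20856 m
2.3×10⁻⁴ × 0.93 × 660 = 0.141174 m
1640–1950 m: 310 × 2×10⁻⁴ × 0.42 = 0.02604 m
1950–2780 m: 830 × 1.2×10⁻⁴ × 0.42 = 0.041832 m
Δh = 0.05700 + 0.20856 + 0.141174 + 0.02604 + 0.041832 = 0.474606 m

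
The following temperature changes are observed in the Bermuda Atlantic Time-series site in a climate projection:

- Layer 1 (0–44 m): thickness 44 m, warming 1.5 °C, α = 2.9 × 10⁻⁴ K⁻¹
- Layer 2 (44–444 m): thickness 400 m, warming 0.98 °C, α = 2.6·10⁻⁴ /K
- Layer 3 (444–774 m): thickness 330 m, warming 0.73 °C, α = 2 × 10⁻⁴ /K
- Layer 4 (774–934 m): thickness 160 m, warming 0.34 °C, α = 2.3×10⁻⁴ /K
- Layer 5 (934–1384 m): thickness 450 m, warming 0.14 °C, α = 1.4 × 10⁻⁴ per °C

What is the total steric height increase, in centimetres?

19.1 cm of thermosteric rise

0–44 m: 44 × 2.9×10⁻⁴ × 1.5 = 0.01914 m
400 × 2.6×10⁻⁴ × 0.98 = 0.10192 m
444–774 m: 2×10⁻⁴ × 330 × 0.73 = 0.04818 m
Layer 4: 160 × 2.3×10⁻⁴ × 0.34 = 0.012512 m
934–1384 m: 0.14 × 450 × 1.4×10⁻⁴ = 0.00882 m
Δh = 0.01914 + 0.10192 + 0.04818 + 0.012512 + 0.00882 = 0.190572 m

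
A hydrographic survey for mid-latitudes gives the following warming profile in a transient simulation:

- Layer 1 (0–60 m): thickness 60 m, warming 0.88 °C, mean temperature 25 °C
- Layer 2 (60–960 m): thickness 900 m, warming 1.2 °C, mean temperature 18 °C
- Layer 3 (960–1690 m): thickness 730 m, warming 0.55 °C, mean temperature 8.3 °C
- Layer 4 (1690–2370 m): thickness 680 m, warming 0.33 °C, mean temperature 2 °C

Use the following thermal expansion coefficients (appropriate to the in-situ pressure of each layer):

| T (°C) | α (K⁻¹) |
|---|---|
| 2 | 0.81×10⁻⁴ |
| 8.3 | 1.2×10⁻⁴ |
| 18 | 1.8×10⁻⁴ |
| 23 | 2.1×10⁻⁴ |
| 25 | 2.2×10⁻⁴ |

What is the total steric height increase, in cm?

Layer 1 at 25 °C → α = 2.2×10⁻⁴ K⁻¹
Layer 2 at 18 °C → α = 1.8×10⁻⁴ K⁻¹
Layer 3 at 8.3 °C → α = 1.2×10⁻⁴ K⁻¹
Layer 4 at 2 °C → α = 0.81×10⁻⁴ K⁻¹
Layer 1: 0.88 × 60 × 2.2×10⁻⁴ = 0.011616 m
Layer 2: 1.2 × 900 × 1.8×10⁻⁴ = 0.19440 m
960–1690 m: 0.55 × 1.2×10⁻⁴ × 730 = 0.04818 m
1690–2370 m: 0.81×10⁻⁴ × 680 × 0.33 = 0.0181764 m
Δh = 0.011616 + 0.19440 + 0.04818 + 0.0181764 = 0.2723724 m ≈ 27 cm

Δh ≈ 27 cm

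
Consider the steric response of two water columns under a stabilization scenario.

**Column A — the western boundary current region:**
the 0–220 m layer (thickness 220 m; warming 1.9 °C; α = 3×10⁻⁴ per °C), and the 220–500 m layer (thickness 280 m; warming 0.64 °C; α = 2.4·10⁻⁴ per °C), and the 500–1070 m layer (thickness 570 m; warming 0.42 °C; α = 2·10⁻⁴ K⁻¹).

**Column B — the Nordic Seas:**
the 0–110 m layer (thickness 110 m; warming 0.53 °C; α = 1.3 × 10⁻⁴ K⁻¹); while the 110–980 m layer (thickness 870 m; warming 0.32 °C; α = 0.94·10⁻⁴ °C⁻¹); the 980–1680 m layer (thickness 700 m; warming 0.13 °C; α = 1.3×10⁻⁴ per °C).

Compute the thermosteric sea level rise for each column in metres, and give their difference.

Δh_A ≈ 0.22 m, Δh_B ≈ 0.046 m; difference ≈ 0.17 m

A 1.9 × 220 × 3×10⁻⁴ = 0.12540 m
A Layer 2: 2.4×10⁻⁴ × 280 × 0.64 = 0.043008 m
A 2×10⁻⁴ × 0.42 × 570 = 0.04788 m
A total: 0.216288 m
B 0–110 m: 0.53 × 1.3×10⁻⁴ × 110 = 0.007579 m
B 0.94×10⁻⁴ × 870 × 0.32 = 0.0261696 m
B 0.13 × 700 × 1.3×10⁻⁴ = 0.01183 m
B total: 0.0455786 m
Difference: 0.216288 − 0.0455786 = 0.1707094 m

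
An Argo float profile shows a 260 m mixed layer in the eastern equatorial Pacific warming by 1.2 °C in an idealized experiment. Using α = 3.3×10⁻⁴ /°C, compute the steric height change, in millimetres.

Δh = αΔT·H = 3.3×10⁻⁴ × 1.2 × 260 = 0.10296 m

Δh = 103 mm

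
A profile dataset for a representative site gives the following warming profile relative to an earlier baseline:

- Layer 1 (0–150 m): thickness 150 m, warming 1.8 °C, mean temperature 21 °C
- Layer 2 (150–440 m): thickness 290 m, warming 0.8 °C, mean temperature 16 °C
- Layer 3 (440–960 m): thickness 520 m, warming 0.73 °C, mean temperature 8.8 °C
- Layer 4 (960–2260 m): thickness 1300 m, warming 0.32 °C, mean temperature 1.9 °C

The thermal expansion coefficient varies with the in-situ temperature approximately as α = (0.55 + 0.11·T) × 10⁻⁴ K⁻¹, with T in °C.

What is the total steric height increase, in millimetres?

220 mm of thermosteric rise

Layer 1: α = (0.55 + 0.11×21)×10⁻⁴ = 2.86×10⁻⁴ K⁻¹
Layer 2: α = (0.55 + 0.11×16)×10⁻⁴ = 2.31×10⁻⁴ K⁻¹
Layer 3: α = (0.55 + 0.11×8.8)×10⁻⁴ = 1.518×10⁻⁴ K⁻¹
Layer 4: α = (0.55 + 0.11×1.9)×10⁻⁴ = 0.759×10⁻⁴ K⁻¹
Layer 1: 2.86×10⁻⁴ × 1.8 × 150 = 0.07722 m
290 × 0.8 × 2.31×10⁻⁴ = 0.053592 m
1.518×10⁻⁴ × 0.73 × 520 = 0.05762328 m
960–2260 m: 1300 × 0.32 × 0.759×10⁻⁴ = 0.0315744 m
Δh = 0.07722 + 0.053592 + 0.05762328 + 0.0315744 = 0.22000968 m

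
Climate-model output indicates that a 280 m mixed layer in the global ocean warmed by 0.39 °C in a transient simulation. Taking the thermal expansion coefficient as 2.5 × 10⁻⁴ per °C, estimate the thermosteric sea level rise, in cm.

Δh = 2.73 cm

Δh = αΔT·H = 2.5×10⁻⁴ × 0.39 × 280 = 0.02730 m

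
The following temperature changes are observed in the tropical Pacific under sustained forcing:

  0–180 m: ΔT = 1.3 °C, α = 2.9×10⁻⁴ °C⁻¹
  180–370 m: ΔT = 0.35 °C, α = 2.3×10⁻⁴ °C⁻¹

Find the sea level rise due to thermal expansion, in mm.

Δh ≈ 83.2 mm

2.9×10⁻⁴ × 180 × 1.3 = 0.06786 m
Layer 2: 190 × 2.3×10⁻⁴ × 0.35 = 0.015295 m
Δh = 0.06786 + 0.015295 = 0.083155 m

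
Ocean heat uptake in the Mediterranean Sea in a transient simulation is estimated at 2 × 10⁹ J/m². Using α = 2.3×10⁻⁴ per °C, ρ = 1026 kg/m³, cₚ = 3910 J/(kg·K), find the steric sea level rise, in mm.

110 mm of thermosteric rise

Δh = αQ/(ρcₚ) = 2.3×10⁻⁴ × 2×10⁹ / (1026 × 3910) ≈ 0.11467 m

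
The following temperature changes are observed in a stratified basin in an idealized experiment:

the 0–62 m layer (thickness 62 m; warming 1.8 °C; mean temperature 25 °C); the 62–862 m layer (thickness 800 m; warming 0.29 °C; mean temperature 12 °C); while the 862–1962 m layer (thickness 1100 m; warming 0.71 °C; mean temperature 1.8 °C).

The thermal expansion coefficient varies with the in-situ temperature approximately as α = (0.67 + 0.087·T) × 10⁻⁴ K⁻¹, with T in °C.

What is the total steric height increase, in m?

Layer 1: α = (0.67 + 0.087×25)×10⁻⁴ = 2.845×10⁻⁴ K⁻¹
Layer 2: α = (0.67 + 0.087×12)×10⁻⁴ = 1.714×10⁻⁴ K⁻¹
Layer 3: α = (0.67 + 0.087×1.8)×10⁻⁴ = 0.8266×10⁻⁴ K⁻¹
Layer 1: 1.8 × 2.845×10⁻⁴ × 62 = 0.0317502 m
62–862 m: 1.714×10⁻⁴ × 0.29 × 800 = 0.0397648 m
0.8266×10⁻⁴ × 0.71 × 1100 = 0.06455746 m
Δh = 0.0317502 + 0.0397648 + 0.06455746 = 0.13607246 m ≈ 0.136 m

Δh = 0.136 m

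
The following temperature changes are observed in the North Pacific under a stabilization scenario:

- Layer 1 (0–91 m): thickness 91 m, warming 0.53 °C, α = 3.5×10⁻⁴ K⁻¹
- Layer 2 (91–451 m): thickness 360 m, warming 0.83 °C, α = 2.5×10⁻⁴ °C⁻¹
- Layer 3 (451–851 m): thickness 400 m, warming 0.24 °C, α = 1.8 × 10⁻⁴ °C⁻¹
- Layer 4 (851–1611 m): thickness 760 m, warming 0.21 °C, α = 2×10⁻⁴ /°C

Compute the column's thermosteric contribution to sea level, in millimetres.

Δh ≈ 140 mm

Layer 1: 3.5×10⁻⁴ × 0.53 × 91 = 0.0168805 m
360 × 2.5×10⁻⁴ × 0.83 = 0.07470 m
451–851 m: 400 × 1.8×10⁻⁴ × 0.24 = 0.01728 m
851–1611 m: 2×10⁻⁴ × 760 × 0.21 = 0.03192 m
Δh = 0.0168805 + 0.07470 + 0.01728 + 0.03192 = 0.1407805 m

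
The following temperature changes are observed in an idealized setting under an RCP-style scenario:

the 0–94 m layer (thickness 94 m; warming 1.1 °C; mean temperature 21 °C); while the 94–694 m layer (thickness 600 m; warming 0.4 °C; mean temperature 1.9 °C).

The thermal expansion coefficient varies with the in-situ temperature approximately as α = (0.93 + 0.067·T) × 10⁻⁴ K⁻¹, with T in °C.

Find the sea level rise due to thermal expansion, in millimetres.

Layer 1: α = (0.93 + 0.067×21)×10⁻⁴ = 2.337×10⁻⁴ K⁻¹
Layer 2: α = (0.93 + 0.067×1.9)×10⁻⁴ = 1.0573×10⁻⁴ K⁻¹
1.1 × 94 × 2.337×10⁻⁴ = 0.02416458 m
1.0573×10⁻⁴ × 0.4 × 600 = 0.0253752 m
Δh = 0.02416458 + 0.0253752 = 0.04953978 m ≈ 50 mm

50 mm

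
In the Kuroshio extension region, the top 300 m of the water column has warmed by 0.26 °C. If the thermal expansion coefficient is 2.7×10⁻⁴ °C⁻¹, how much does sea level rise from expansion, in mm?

about 21.1 mm

Δh = αΔT·H = 2.7×10⁻⁴ × 0.26 × 300 = 0.02106 m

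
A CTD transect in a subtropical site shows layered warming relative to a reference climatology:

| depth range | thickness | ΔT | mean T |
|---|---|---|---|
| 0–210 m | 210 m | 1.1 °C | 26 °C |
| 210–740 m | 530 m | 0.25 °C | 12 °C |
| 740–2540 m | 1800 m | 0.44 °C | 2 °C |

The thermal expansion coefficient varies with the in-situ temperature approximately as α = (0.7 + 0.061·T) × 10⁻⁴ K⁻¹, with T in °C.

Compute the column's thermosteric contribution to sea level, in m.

Layer 1: α = (0.7 + 0.061×26)×10⁻⁴ = 2.286×10⁻⁴ K⁻¹
Layer 2: α = (0.7 + 0.061×12)×10⁻⁴ = 1.432×10⁻⁴ K⁻¹
Layer 3: α = (0.7 + 0.061×2)×10⁻⁴ = 0.822×10⁻⁴ K⁻¹
0–210 m: 2.286×10⁻⁴ × 1.1 × 210 = 0.0528066 m
210–740 m: 1.432×10⁻⁴ × 530 × 0.25 = 0.018974 m
740–2540 m: 0.822×10⁻⁴ × 0.44 × 1800 = 0.0651024 m
Δh = 0.0528066 + 0.018974 + 0.0651024 = 0.136883 m ≈ 0.137 m

0.137 m of thermosteric rise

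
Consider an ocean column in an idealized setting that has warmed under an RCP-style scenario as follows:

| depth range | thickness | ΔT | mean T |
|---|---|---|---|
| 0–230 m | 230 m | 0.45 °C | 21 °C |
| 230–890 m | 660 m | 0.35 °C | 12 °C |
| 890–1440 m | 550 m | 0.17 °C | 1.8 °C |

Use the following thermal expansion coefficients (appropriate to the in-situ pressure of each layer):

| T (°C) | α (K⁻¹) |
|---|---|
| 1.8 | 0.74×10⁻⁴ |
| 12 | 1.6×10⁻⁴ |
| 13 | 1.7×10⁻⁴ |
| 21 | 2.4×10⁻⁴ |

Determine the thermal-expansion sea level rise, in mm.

Δh ≈ 69 mm

Layer 1 at 21 °C → α = 2.4×10⁻⁴ K⁻¹
Layer 2 at 12 °C → α = 1.6×10⁻⁴ K⁻¹
Layer 3 at 1.8 °C → α = 0.74×10⁻⁴ K⁻¹
0.45 × 230 × 2.4×10⁻⁴ = 0.02484 m
Layer 2: 1.6×10⁻⁴ × 0.35 × 660 = 0.03696 m
0.74×10⁻⁴ × 0.17 × 550 = 0.006919 m
Δh = 0.02484 + 0.03696 + 0.006919 = 0.068719 m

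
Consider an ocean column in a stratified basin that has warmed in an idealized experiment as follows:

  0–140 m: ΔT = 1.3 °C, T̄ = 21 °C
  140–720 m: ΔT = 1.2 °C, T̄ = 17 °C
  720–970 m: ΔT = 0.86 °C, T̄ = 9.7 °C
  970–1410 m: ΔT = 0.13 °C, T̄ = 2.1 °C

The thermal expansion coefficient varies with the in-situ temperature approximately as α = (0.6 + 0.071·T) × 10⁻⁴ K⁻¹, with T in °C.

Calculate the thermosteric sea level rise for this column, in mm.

Δh = 200 mm

Layer 1: α = (0.6 + 0.071×21)×10⁻⁴ = 2.091×10⁻⁴ K⁻¹
Layer 2: α = (0.6 + 0.071×17)×10⁻⁴ = 1.807×10⁻⁴ K⁻¹
Layer 3: α = (0.6 + 0.071×9.7)×10⁻⁴ = 1.2887×10⁻⁴ K⁻¹
Layer 4: α = (0.6 + 0.071×2.1)×10⁻⁴ = 0.7491×10⁻⁴ K⁻¹
2.091×10⁻⁴ × 140 × 1.3 = 0.0380562 m
Layer 2: 1.2 × 580 × 1.807×10⁻⁴ = 0.1257672 m
250 × 0.86 × 1.2887×10⁻⁴ = 0.02770705 m
970–1410 m: 0.13 × 440 × 0.7491×10⁻⁴ = 0.004284852 m
Δh = 0.0380562 + 0.1257672 + 0.02770705 + 0.004284852 = 0.195815302 m ≈ 200 mm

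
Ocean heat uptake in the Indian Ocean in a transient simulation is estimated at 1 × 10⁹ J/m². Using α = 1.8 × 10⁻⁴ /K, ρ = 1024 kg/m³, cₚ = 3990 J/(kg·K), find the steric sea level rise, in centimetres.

Δh = αQ/(ρcₚ) = 1.8×10⁻⁴ × 1×10⁹ / (1024 × 3990) ≈ 0.044055 m

Δh ≈ 4.41 cm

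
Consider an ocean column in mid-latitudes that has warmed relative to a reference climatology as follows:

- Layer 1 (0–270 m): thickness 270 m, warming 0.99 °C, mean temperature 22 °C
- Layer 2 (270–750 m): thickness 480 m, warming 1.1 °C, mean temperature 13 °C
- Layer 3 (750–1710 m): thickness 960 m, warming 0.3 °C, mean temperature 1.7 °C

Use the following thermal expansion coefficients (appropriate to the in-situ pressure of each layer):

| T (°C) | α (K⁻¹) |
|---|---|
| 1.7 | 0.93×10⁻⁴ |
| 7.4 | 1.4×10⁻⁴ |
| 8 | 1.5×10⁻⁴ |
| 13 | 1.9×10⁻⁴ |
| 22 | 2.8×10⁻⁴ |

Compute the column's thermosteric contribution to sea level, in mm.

Δh = 200 mm

Layer 1 at 22 °C → α = 2.8×10⁻⁴ K⁻¹
Layer 2 at 13 °C → α = 1.9×10⁻⁴ K⁻¹
Layer 3 at 1.7 °C → α = 0.93×10⁻⁴ K⁻¹
0–270 m: 270 × 2.8×10⁻⁴ × 0.99 = 0.074844 m
Layer 2: 480 × 1.1 × 1.9×10⁻⁴ = 0.10032 m
Layer 3: 960 × 0.3 × 0.93×10⁻⁴ = 0.026784 m
Δh = 0.074844 + 0.10032 + 0.026784 = 0.201948 m ≈ 200 mm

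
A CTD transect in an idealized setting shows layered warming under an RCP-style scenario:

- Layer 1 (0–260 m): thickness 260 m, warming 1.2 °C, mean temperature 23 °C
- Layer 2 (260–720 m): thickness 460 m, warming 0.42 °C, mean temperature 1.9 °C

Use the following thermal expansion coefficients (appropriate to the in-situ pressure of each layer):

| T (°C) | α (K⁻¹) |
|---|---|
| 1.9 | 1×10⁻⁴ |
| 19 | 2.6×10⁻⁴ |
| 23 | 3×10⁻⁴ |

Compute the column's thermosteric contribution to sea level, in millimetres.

Layer 1 at 23 °C → α = 3×10⁻⁴ K⁻¹
Layer 2 at 1.9 °C → α = 1×10⁻⁴ K⁻¹
260 × 1.2 × 3×10⁻⁴ = 0.09360 m
Layer 2: 460 × 0.42 × 1×10⁻⁴ = 0.01932 m
Δh = 0.09360 + 0.01932 = 0.11292 m

110 mm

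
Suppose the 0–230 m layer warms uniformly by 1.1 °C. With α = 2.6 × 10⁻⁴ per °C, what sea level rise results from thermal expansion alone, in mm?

Δh = αΔT·H = 2.6×10⁻⁴ × 1.1 × 230 = 0.06578 m

Δh ≈ 65.8 mm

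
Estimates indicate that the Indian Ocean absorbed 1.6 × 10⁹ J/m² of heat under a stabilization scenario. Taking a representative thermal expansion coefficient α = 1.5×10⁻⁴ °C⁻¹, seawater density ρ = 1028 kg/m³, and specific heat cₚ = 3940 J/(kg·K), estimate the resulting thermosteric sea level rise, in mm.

Δh = αQ/(ρcₚ) = 1.5×10⁻⁴ × 1.6×10⁹ / (1028 × 3940) ≈ 0.059255 m

59.3 mm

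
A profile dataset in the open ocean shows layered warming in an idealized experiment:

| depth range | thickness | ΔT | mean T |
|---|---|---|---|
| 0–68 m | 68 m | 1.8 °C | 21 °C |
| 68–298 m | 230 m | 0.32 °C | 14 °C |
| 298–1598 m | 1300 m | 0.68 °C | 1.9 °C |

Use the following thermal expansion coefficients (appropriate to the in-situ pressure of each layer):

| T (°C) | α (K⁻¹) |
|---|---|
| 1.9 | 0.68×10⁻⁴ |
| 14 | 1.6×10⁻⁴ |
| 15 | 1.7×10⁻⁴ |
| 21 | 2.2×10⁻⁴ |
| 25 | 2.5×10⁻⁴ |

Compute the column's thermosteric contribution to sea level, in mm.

about 99 mm

Layer 1 at 21 °C → α = 2.2×10⁻⁴ K⁻¹
Layer 2 at 14 °C → α = 1.6×10⁻⁴ K⁻¹
Layer 3 at 1.9 °C → α = 0.68×10⁻⁴ K⁻¹
1.8 × 68 × 2.2×10⁻⁴ = 0.026928 m
0.32 × 230 × 1.6×10⁻⁴ = 0.011776 m
Layer 3: 0.68 × 0.68×10⁻⁴ × 1300 = 0.060112 m
Δh = 0.026928 + 0.011776 + 0.060112 = 0.098816 m ≈ 99 mm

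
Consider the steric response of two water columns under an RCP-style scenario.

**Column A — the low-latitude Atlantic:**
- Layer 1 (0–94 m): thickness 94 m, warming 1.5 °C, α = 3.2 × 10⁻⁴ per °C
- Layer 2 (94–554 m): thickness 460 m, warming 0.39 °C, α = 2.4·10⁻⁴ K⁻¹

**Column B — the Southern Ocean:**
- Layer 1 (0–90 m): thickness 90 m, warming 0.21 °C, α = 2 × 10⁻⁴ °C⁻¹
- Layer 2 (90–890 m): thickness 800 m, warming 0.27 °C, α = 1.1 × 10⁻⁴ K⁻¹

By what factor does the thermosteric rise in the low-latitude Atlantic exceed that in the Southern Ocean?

A 1.5 × 94 × 3.2×10⁻⁴ = 0.04512 m
A 94–554 m: 0.39 × 2.4×10⁻⁴ × 460 = 0.043056 m
A total: 0.088176 m
B 0–90 m: 90 × 0.21 × 2×10⁻⁴ = 0.00378 m
B 800 × 0.27 × 1.1×10⁻⁴ = 0.02376 m
B total: 0.02754 m
Ratio: 0.088176 / 0.02754 ≈ 3.202

a factor of 3.20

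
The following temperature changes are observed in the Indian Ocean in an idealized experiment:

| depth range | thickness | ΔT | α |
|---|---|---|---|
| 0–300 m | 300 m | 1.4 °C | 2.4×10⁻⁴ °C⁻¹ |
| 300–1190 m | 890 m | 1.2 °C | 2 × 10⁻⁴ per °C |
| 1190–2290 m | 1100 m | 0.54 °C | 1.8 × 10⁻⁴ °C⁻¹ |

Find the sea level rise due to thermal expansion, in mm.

0–300 m: 300 × 2.4×10⁻⁴ × 1.4 = 0.10080 m
2×10⁻⁴ × 1.2 × 890 = 0.21360 m
1190–2290 m: 1100 × 1.8×10⁻⁴ × 0.54 = 0.10692 m
Δh = 0.10080 + 0.21360 + 0.10692 = 0.42132 m

about 420 mm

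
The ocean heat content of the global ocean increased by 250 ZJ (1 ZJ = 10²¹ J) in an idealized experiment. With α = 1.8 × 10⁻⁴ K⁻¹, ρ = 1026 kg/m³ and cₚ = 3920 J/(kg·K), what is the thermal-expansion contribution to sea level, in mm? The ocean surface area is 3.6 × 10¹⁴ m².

Δh ≈ 31 mm

Per unit area: Q = 250×10²¹ / (3.6×10¹⁴) ≈ 6.944×10⁸ J/m²
Δh = αQ/(ρcₚ) = 1.8×10⁻⁴ × 6.944×10⁸ / (1026 × 3920) ≈ 0.031078 m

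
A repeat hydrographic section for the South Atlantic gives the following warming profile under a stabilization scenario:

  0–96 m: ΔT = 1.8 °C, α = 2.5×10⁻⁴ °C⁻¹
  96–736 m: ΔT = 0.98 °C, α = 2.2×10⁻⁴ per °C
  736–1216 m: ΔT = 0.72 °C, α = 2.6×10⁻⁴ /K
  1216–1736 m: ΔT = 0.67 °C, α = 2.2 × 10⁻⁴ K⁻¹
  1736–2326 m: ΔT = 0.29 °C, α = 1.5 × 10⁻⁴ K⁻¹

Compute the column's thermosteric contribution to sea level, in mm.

Δh ≈ 370 mm

96 × 1.8 × 2.5×10⁻⁴ = 0.04320 m
96–736 m: 0.98 × 640 × 2.2×10⁻⁴ = 0.137984 m
736–1216 m: 2.6×10⁻⁴ × 480 × 0.72 = 0.089856 m
1216–1736 m: 520 × 0.67 × 2.2×10⁻⁴ = 0.076648 m
Layer 5: 0.29 × 590 × 1.5×10⁻⁴ = 0.025665 m
Δh = 0.04320 + 0.137984 + 0.089856 + 0.076648 + 0.025665 = 0.373353 m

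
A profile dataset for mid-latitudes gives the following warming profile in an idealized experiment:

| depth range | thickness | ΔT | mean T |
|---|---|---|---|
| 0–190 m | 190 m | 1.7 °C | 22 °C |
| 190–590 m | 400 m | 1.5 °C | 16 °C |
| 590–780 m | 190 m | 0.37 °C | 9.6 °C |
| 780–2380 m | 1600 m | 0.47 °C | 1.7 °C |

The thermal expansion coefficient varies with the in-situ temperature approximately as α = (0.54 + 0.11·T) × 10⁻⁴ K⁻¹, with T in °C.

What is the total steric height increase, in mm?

Layer 1: α = (0.54 + 0.11×22)×10⁻⁴ = 2.96×10⁻⁴ K⁻¹
Layer 2: α = (0.54 + 0.11×16)×10⁻⁴ = 2.3×10⁻⁴ K⁻¹
Layer 3: α = (0.54 + 0.11×9.6)×10⁻⁴ = 1.596×10⁻⁴ K⁻¹
Layer 4: α = (0.54 + 0.11×1.7)×10⁻⁴ = 0.727×10⁻⁴ K⁻¹
0–190 m: 1.7 × 2.96×10⁻⁴ × 190 = 0.095608 m
Layer 2: 1.5 × 400 × 2.3×10⁻⁴ = 0.13800 m
Layer 3: 190 × 1.596×10⁻⁴ × 0.37 = 0.01121988 m
0.727×10⁻⁴ × 0.47 × 1600 = 0.0546704 m
Δh = 0.095608 + 0.13800 + 0.01121988 + 0.0546704 = 0.29949828 m ≈ 299 mm

about 299 mm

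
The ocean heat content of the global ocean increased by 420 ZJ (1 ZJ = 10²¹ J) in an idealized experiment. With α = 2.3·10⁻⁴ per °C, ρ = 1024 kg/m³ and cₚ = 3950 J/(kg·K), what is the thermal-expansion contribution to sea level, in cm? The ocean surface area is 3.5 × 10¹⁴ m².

Δh ≈ 6.82 cm

Per unit area: Q = 420×10²¹ / (3.5×10¹⁴) = 1.2×10⁹ J/m²
Δh = αQ/(ρcₚ) = 2.3×10⁻⁴ × 1.2×10⁹ / (1024 × 3950) ≈ 0.068236 m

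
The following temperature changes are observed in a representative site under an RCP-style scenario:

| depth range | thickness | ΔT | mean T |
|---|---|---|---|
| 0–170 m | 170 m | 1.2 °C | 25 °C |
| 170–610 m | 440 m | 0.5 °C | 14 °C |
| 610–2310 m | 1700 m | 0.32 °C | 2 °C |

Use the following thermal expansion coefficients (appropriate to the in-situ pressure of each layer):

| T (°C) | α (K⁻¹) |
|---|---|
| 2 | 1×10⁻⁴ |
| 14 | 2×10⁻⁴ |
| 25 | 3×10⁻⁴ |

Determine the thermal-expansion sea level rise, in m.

Layer 1 at 25 °C → α = 3×10⁻⁴ K⁻¹
Layer 2 at 14 °C → α = 2×10⁻⁴ K⁻¹
Layer 3 at 2 °C → α = 1×10⁻⁴ K⁻¹
Layer 1: 3×10⁻⁴ × 170 × 1.2 = 0.06120 m
Layer 2: 0.5 × 440 × 2×10⁻⁴ = 0.04400 m
610–2310 m: 0.32 × 1×10⁻⁴ × 1700 = 0.05440 m
Δh = 0.06120 + 0.04400 + 0.05440 = 0.15960 m

Δh = 0.160 m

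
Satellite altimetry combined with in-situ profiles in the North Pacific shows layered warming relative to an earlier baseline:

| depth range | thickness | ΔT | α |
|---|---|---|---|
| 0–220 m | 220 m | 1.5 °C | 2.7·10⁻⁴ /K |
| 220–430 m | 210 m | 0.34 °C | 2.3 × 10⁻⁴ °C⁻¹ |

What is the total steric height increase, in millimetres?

2.7×10⁻⁴ × 1.5 × 220 = 0.08910 m
2.3×10⁻⁴ × 0.34 × 210 = 0.016422 m
Δh = 0.08910 + 0.016422 = 0.105522 m

Δh = 106 mm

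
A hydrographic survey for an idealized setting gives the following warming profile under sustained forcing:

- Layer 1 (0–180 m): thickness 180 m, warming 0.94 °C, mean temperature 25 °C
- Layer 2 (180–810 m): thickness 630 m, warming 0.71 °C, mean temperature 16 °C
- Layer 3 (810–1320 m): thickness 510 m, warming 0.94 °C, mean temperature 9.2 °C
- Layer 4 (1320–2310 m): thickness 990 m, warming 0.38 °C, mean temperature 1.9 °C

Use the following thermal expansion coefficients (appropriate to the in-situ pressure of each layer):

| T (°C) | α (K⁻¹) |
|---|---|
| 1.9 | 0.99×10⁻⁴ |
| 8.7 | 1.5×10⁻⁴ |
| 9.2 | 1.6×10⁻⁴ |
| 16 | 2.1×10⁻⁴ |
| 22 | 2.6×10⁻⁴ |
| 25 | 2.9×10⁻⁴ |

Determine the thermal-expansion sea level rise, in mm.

Layer 1 at 25 °C → α = 2.9×10⁻⁴ K⁻¹
Layer 2 at 16 °C → α = 2.1×10⁻⁴ K⁻¹
Layer 3 at 9.2 °C → α = 1.6×10⁻⁴ K⁻¹
Layer 4 at 1.9 °C → α = 0.99×10⁻⁴ K⁻¹
2.9×10⁻⁴ × 180 × 0.94 = 0.049068 m
0.71 × 2.1×10⁻⁴ × 630 = 0.093933 m
Layer 3: 0.94 × 510 × 1.6×10⁻⁴ = 0.076704 m
1320–2310 m: 0.38 × 990 × 0.99×10⁻⁴ = 0.0372438 m
Δh = 0.049068 + 0.093933 + 0.076704 + 0.0372438 = 0.2569488 m

Δh ≈ 257 mm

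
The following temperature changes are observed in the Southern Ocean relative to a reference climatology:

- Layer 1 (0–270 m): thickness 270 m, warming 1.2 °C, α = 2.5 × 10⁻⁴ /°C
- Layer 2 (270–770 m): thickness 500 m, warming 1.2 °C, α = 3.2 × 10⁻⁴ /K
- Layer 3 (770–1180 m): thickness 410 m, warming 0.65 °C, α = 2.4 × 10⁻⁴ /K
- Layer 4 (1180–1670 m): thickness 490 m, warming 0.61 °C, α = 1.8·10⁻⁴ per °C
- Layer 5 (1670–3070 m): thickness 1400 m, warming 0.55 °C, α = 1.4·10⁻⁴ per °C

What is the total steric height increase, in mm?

Layer 1: 2.5×10⁻⁴ × 1.2 × 270 = 0.08100 m
270–770 m: 3.2×10⁻⁴ × 1.2 × 500 = 0.19200 m
Layer 3: 0.65 × 2.4×10⁻⁴ × 410 = 0.06396 m
1180–1670 m: 0.61 × 1.8×10⁻⁴ × 490 = 0.053802 m
0.55 × 1.4×10⁻⁴ × 1400 = 0.10780 m
Δh = 0.08100 + 0.19200 + 0.06396 + 0.053802 + 0.10780 = 0.498562 m

499 mm of thermosteric rise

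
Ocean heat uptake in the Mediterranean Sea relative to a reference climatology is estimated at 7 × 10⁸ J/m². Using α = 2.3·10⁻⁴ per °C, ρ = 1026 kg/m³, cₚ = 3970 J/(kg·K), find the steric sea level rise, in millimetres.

Δh = αQ/(ρcₚ) = 2.3×10⁻⁴ × 7×10⁸ / (1026 × 3970) ≈ 0.039526 m

Δh ≈ 39.5 mm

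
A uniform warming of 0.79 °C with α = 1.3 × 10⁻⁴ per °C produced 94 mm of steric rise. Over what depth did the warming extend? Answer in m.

H = Δh/(αΔT) = 0.094 / (1.3×10⁻⁴ × 0.79) ≈ 915.3 m

H ≈ 915 m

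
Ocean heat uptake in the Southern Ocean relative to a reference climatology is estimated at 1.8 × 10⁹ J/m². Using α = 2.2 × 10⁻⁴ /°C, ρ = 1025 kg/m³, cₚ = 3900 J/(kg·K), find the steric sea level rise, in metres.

0.0991 m of thermosteric rise

Δh = αQ/(ρcₚ) = 2.2×10⁻⁴ × 1.8×10⁹ / (1025 × 3900) ≈ 0.099062 m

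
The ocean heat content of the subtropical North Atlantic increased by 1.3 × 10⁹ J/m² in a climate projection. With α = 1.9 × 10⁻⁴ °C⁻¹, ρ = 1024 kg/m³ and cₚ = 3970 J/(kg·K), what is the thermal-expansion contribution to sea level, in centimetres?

Δh = αQ/(ρcₚ) = 1.9×10⁻⁴ × 1.3×10⁹ / (1024 × 3970) ≈ 0.060758 m

Δh = 6.08 cm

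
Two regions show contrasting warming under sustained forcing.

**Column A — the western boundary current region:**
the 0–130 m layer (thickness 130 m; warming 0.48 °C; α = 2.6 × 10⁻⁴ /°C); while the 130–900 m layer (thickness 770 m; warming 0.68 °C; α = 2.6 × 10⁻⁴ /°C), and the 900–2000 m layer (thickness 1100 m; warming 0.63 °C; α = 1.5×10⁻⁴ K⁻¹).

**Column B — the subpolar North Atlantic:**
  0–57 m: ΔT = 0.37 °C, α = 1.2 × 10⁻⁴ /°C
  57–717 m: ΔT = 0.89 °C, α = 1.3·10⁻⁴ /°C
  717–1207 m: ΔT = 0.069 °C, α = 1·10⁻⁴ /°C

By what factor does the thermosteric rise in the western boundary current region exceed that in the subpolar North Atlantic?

A Layer 1: 2.6×10⁻⁴ × 0.48 × 130 = 0.016224 m
A Layer 2: 2.6×10⁻⁴ × 0.68 × 770 = 0.136136 m
A 1100 × 1.5×10⁻⁴ × 0.63 = 0.10395 m
A total: 0.25631 m
B Layer 1: 0.37 × 1.2×10⁻⁴ × 57 = 0.0025308 m
B 0.89 × 660 × 1.3×10⁻⁴ = 0.076362 m
B Layer 3: 1×10⁻⁴ × 490 × 0.069 = 0.003381 m
B total: 0.0822738 m
Ratio: 0.25631 / 0.0822738 ≈ 3.115

3.1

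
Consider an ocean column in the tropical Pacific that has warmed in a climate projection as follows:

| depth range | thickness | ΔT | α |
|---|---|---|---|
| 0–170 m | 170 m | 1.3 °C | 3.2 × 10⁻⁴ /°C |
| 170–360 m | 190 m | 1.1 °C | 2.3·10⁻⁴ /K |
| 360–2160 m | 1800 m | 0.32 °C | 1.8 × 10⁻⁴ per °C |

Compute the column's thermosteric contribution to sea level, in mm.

222 mm

Layer 1: 3.2×10⁻⁴ × 170 × 1.3 = 0.07072 m
2.3×10⁻⁴ × 190 × 1.1 = 0.04807 m
0.32 × 1.8×10⁻⁴ × 1800 = 0.10368 m
Δh = 0.07072 + 0.04807 + 0.10368 = 0.22247 m ≈ 222 mm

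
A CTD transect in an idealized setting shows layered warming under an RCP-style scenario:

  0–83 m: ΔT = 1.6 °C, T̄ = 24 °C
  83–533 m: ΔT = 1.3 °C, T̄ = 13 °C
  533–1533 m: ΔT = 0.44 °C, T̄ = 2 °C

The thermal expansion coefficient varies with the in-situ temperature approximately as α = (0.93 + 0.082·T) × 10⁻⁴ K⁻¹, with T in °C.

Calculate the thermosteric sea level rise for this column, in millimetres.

Layer 1: α = (0.93 + 0.082×24)×10⁻⁴ = 2.898×10⁻⁴ K⁻¹
Layer 2: α = (0.93 + 0.082×13)×10⁻⁴ = 1.996×10⁻⁴ K⁻¹
Layer 3: α = (0.93 + 0.082×2)×10⁻⁴ = 1.094×10⁻⁴ K⁻¹
2.898×10⁻⁴ × 1.6 × 83 = 0.03848544 m
83–533 m: 1.3 × 1.996×10⁻⁴ × 450 = 0.116766 m
Layer 3: 0.44 × 1.094×10⁻⁴ × 1000 = 0.048136 m
Δh = 0.03848544 + 0.116766 + 0.048136 = 0.20338744 m ≈ 203 mm

203 mm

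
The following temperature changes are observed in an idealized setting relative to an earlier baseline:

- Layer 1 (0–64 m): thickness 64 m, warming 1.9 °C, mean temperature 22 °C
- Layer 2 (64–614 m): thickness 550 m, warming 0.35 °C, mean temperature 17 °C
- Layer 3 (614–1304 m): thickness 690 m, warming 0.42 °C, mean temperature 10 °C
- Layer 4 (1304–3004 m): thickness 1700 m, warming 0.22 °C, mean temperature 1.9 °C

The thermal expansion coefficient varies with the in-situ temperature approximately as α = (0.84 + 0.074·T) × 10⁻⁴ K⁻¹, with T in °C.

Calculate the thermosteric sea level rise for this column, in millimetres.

153 mm of thermosteric rise

Layer 1: α = (0.84 + 0.074×22)×10⁻⁴ = 2.468×10⁻⁴ K⁻¹
Layer 2: α = (0.84 + 0.074×17)×10⁻⁴ = 2.098×10⁻⁴ K⁻¹
Layer 3: α = (0.84 + 0.074×10)×10⁻⁴ = 1.58×10⁻⁴ K⁻¹
Layer 4: α = (0.84 + 0.074×1.9)×10⁻⁴ = 0.9806×10⁻⁴ K⁻¹
Layer 1: 1.9 × 2.468×10⁻⁴ × 64 = 0.03001088 m
64–614 m: 550 × 2.098×10⁻⁴ × 0.35 = 0.0403865 m
614–1304 m: 1.58×10⁻⁴ × 690 × 0.42 = 0.0457884 m
1304–3004 m: 0.22 × 0.9806×10⁻⁴ × 1700 = 0.03667444 m
Δh = 0.03001088 + 0.0403865 + 0.0457884 + 0.03667444 = 0.15286022 m ≈ 153 mm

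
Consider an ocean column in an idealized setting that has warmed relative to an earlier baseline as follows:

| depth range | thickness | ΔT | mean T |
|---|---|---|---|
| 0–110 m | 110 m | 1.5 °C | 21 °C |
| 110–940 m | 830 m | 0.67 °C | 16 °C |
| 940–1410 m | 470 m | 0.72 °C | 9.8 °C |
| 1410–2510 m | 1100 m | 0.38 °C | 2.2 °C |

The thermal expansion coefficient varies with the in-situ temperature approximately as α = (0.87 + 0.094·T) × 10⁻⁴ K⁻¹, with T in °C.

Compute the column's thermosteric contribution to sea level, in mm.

Δh ≈ 280 mm

Layer 1: α = (0.87 + 0.094×21)×10⁻⁴ = 2.844×10⁻⁴ K⁻¹
Layer 2: α = (0.87 + 0.094×16)×10⁻⁴ = 2.374×10⁻⁴ K⁻¹
Layer 3: α = (0.87 + 0.094×9.8)×10⁻⁴ = 1.7912×10⁻⁴ K⁻¹
Layer 4: α = (0.87 + 0.094×2.2)×10⁻⁴ = 1.0768×10⁻⁴ K⁻¹
0–110 m: 2.844×10⁻⁴ × 1.5 × 110 = 0.046926 m
110–940 m: 2.374×10⁻⁴ × 830 × 0.67 = 0.13201814 m
1.7912×10⁻⁴ × 470 × 0.72 = 0.060614208 m
1100 × 0.38 × 1.0768×10⁻⁴ = 0.04501024 m
Δh = 0.046926 + 0.13201814 + 0.060614208 + 0.04501024 = 0.284568588 m ≈ 280 mm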